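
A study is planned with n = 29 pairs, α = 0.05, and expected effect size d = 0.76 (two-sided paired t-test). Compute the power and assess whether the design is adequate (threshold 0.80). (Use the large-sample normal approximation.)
Power ≈ 0.98; the study is adequately powered (power ≥ 0.80)

Power calculation (paired t-test, normal approximation):
z_β = d · √n - z_{α/2}
z_β = 0.76 · √29 - 1.960
z_β = 0.76 · 5.385 - 1.960
z_β = 2.133

Power = Φ(z_β) = Φ(2.133) ≈ 0.984

Effect size d = 0.76 is medium by Cohen's convention (0.2/0.5/0.8).

Threshold: power ≥ 0.80 is conventionally adequate.
Power ≈ 0.98 → the study is adequately powered (power ≥ 0.80).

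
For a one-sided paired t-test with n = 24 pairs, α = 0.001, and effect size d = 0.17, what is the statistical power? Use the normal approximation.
Power ≈ 0.01

Power calculation (paired t-test, normal approximation):
z_β = d · √n - z_α
z_β = 0.17 · √24 - 3.090
z_β = 0.17 · 4.899 - 3.090
z_β = -2.257

Power = Φ(z_β) = Φ(-2.257) ≈ 0.012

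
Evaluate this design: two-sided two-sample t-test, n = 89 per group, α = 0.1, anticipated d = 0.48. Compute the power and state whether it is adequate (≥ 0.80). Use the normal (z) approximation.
Power ≈ 0.94; the study is adequately powered (power ≥ 0.80)

Power calculation (two-sample t-test, normal approximation):
z_β = d · √(n/2) - z_{α/2}
z_β = 0.48 · √(89/2) - 1.645
z_β = 0.48 · 6.671 - 1.645
z_β = 1.557

Power = Φ(z_β) = Φ(1.557) ≈ 0.940

Effect size d = 0.48 is small by Cohen's convention (0.2/0.5/0.8).

Threshold: power ≥ 0.80 is conventionally adequate.
Power ≈ 0.94 → the study is adequately powered (power ≥ 0.80).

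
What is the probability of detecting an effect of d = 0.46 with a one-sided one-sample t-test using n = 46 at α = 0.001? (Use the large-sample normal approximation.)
Power ≈ 0.51

Power calculation (one-sample t-test, normal approximation):
z_β = d · √n - z_α
z_β = 0.46 · √46 - 3.090
z_β = 0.46 · 6.782 - 3.090
z_β = 0.030

Power = Φ(z_β) = Φ(0.030) ≈ 0.512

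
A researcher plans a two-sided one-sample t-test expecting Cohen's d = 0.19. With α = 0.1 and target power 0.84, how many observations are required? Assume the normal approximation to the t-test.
n = 193

Sample size formula (one-sample t-test, normal approximation):
n = ((z_{α/2} + z_β) / d)²

z_{α/2} = 1.645 (for α = 0.1, two-sided)
z_β = 0.994 (for power = 0.84)
d = 0.19

n = ((1.645 + 0.994) / 0.19)²
n = (13.889)²
n ≈ 192.90
Round up to the next whole number: n = 193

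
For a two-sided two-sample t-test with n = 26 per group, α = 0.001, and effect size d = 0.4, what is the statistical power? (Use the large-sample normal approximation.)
Power ≈ 0.03

Power calculation (two-sample t-test, normal approximation):
z_β = d · √(n/2) - z_{α/2}
z_β = 0.4 · √(26/2) - 3.291
z_β = 0.4 · 3.606 - 3.291
z_β = -1.848

Power = Φ(z_β) = Φ(-1.848) ≈ 0.032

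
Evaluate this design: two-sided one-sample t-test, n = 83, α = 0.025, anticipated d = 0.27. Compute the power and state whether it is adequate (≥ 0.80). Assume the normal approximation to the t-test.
Power ≈ 0.59; the study is underpowered (power < 0.80)

Power calculation (one-sample t-test, normal approximation):
z_β = d · √n - z_{α/2}
z_β = 0.27 · √83 - 2.241
z_β = 0.27 · 9.110 - 2.241
z_β = 0.218

Power = Φ(z_β) = Φ(0.218) ≈ 0.586

Effect size d = 0.27 is small by Cohen's convention (0.2/0.5/0.8).

Threshold: power ≥ 0.80 is conventionally adequate.
Power ≈ 0.59 → the study is underpowered (power < 0.80).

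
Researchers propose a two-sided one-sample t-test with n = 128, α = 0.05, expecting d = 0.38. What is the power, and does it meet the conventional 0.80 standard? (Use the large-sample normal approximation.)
Power ≈ 0.99; the study is adequately powered (power ≥ 0.80)

Power calculation (one-sample t-test, normal approximation):
z_β = d · √n - z_{α/2}
z_β = 0.38 · √128 - 1.960
z_β = 0.38 · 11.314 - 1.960
z_β = 2.339

Power = Φ(z_β) = Φ(2.339) ≈ 0.990

Effect size d = 0.38 is small by Cohen's convention (0.2/0.5/0.8).

Threshold: power ≥ 0.80 is conventionally adequate.
Power ≈ 0.99 → the study is adequately powered (power ≥ 0.80).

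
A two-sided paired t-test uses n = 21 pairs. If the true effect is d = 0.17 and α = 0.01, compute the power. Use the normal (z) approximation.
Power ≈ 0.04

Power calculation (paired t-test, normal approximation):
z_β = d · √n - z_{α/2}
z_β = 0.17 · √21 - 2.576
z_β = 0.17 · 4.583 - 2.576
z_β = -1.797

Power = Φ(z_β) = Φ(-1.797) ≈ 0.036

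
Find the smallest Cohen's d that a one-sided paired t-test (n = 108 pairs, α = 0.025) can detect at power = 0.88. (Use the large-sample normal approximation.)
d ≈ 0.30

Minimum detectable effect (paired t-test, normal approximation):
d = (z_α + z_β) / √n
d = (1.960 + 1.175) / √108
d = 3.135 / 10.392
d ≈ 0.30

By Cohen's convention (0.2 small / 0.5 medium / 0.8 large): small effect.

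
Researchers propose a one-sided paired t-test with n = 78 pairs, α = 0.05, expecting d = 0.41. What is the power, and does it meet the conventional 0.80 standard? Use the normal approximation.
Power ≈ 0.98; the study is adequately powered (power ≥ 0.80)

Power calculation (paired t-test, normal approximation):
z_β = d · √n - z_α
z_β = 0.41 · √78 - 1.645
z_β = 0.41 · 8.832 - 1.645
z_β = 1.976

Power = Φ(z_β) = Φ(1.976) ≈ 0.976

Effect size d = 0.41 is small by Cohen's convention (0.2/0.5/0.8).

Threshold: power ≥ 0.80 is conventionally adequate.
Power ≈ 0.98 → the study is adequately powered (power ≥ 0.80).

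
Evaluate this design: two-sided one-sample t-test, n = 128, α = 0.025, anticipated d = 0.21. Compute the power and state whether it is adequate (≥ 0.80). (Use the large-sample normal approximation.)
Power ≈ 0.55; the study is underpowered (power < 0.80)

Power calculation (one-sample t-test, normal approximation):
z_β = d · √n - z_{α/2}
z_β = 0.21 · √128 - 2.241
z_β = 0.21 · 11.314 - 2.241
z_β = 0.134

Power = Φ(z_β) = Φ(0.134) ≈ 0.553

Effect size d = 0.21 is small by Cohen's convention (0.2/0.5/0.8).

Threshold: power ≥ 0.80 is conventionally adequate.
Power ≈ 0.55 → the study is underpowered (power < 0.80).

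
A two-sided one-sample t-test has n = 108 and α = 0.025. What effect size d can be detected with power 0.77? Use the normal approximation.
d ≈ 0.29

Minimum detectable effect (one-sample t-test, normal approximation):
d = (z_{α/2} + z_β) / √n
d = (2.241 + 0.739) / √108
d = 2.980 / 10.392
d ≈ 0.29

By Cohen's convention (0.2 small / 0.5 medium / 0.8 large): small effect.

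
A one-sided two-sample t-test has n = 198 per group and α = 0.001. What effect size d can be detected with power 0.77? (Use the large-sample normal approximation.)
d ≈ 0.38

Minimum detectable effect (two-sample t-test, normal approximation):
d = (z_α + z_β) / √(n/2)
d = (3.090 + 0.739) / √(198/2)
d = 3.829 / 9.950
d ≈ 0.38

By Cohen's convention (0.2 small / 0.5 medium / 0.8 large): small effect.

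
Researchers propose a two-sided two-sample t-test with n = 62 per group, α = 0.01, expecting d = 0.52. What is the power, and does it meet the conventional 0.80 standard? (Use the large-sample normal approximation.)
Power ≈ 0.63; the study is underpowered (power < 0.80)

Power calculation (two-sample t-test, normal approximation):
z_β = d · √(n/2) - z_{α/2}
z_β = 0.52 · √(62/2) - 2.576
z_β = 0.52 · 5.568 - 2.576
z_β = 0.319

Power = Φ(z_β) = Φ(0.319) ≈ 0.625

Effect size d = 0.52 is medium by Cohen's convention (0.2/0.5/0.8).

Threshold: power ≥ 0.80 is conventionally adequate.
Power ≈ 0.63 → the study is underpowered (power < 0.80).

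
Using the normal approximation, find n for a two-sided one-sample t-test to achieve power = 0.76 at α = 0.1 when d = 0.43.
n = 30

Sample size formula (one-sample t-test, normal approximation):
n = ((z_{α/2} + z_β) / d)²

z_{α/2} = 1.645 (for α = 0.1, two-sided)
z_β = 0.706 (for power = 0.76)
d = 0.43

n = ((1.645 + 0.706) / 0.43)²
n = (5.467)²
n ≈ 29.89
Round up to the next whole number: n = 30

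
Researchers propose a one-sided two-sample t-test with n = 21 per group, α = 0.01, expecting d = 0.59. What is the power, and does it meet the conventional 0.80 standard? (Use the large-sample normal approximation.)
Power ≈ 0.34; the study is underpowered (power < 0.80)

Power calculation (two-sample t-test, normal approximation):
z_β = d · √(n/2) - z_α
z_β = 0.59 · √(21/2) - 2.326
z_β = 0.59 · 3.240 - 2.326
z_β = -0.415

Power = Φ(z_β) = Φ(-0.415) ≈ 0.339

Effect size d = 0.59 is medium by Cohen's convention (0.2/0.5/0.8).

Threshold: power ≥ 0.80 is conventionally adequate.
Power ≈ 0.34 → the study is underpowered (power < 0.80).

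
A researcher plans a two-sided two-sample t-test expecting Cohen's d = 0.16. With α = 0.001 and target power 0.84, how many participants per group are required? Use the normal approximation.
n = 1435 per group

Sample size formula (two-sample t-test, normal approximation):
n = 2 · ((z_{α/2} + z_β) / d)²

z_{α/2} = 3.291 (for α = 0.001, two-sided)
z_β = 0.994 (for power = 0.84)
d = 0.16

n = 2 · ((3.291 + 0.994) / 0.16)²
n = 2 · (26.781)²
n ≈ 1434.44
Round up to the next whole number: n = 1435 per group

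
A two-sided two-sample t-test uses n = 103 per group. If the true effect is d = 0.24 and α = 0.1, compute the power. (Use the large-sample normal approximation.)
Power ≈ 0.53

Power calculation (two-sample t-test, normal approximation):
z_β = d · √(n/2) - z_{α/2}
z_β = 0.24 · √(103/2) - 1.645
z_β = 0.24 · 7.176 - 1.645
z_β = 0.077

Power = Φ(z_β) = Φ(0.077) ≈ 0.531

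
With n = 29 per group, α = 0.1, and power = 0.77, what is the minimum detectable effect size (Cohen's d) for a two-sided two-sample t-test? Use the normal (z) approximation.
d ≈ 0.63

Minimum detectable effect (two-sample t-test, normal approximation):
d = (z_{α/2} + z_β) / √(n/2)
d = (1.645 + 0.739) / √(29/2)
d = 2.384 / 3.808
d ≈ 0.63

By Cohen's convention (0.2 small / 0.5 medium / 0.8 large): medium effect.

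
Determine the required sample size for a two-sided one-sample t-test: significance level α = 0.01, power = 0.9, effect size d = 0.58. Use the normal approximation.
n = 45

Sample size formula (one-sample t-test, normal approximation):
n = ((z_{α/2} + z_β) / d)²

z_{α/2} = 2.576 (for α = 0.01, two-sided)
z_β = 1.282 (for power = 0.9)
d = 0.58

n = ((2.576 + 1.282) / 0.58)²
n = (6.652)²
n ≈ 44.25
Round up to the next whole number: n = 45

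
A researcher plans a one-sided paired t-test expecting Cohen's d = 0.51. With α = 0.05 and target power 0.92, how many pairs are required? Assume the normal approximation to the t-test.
n = 36 pairs

Sample size formula (paired t-test, normal approximation):
n = ((z_α + z_β) / d)²

z_α = 1.645 (for α = 0.05, one-sided)
z_β = 1.405 (for power = 0.92)
d = 0.51

n = ((1.645 + 1.405) / 0.51)²
n = (5.980)²
n ≈ 35.76
Round up to the next whole number: n = 36 pairs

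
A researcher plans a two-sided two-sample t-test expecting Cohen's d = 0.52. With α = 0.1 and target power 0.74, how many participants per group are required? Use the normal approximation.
n = 39 per group

Sample size formula (two-sample t-test, normal approximation):
n = 2 · ((z_{α/2} + z_β) / d)²

z_{α/2} = 1.645 (for α = 0.1, two-sided)
z_β = 0.643 (for power = 0.74)
d = 0.52

n = 2 · ((1.645 + 0.643) / 0.52)²
n = 2 · (4.400)²
n ≈ 38.72
Round up to the next whole number: n = 39 per group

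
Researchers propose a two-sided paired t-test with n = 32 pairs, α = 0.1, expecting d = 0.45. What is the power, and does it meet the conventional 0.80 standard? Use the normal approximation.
Power ≈ 0.82; the study is adequately powered (power ≥ 0.80)

Power calculation (paired t-test, normal approximation):
z_β = d · √n - z_{α/2}
z_β = 0.45 · √32 - 1.645
z_β = 0.45 · 5.657 - 1.645
z_β = 0.901

Power = Φ(z_β) = Φ(0.901) ≈ 0.816

Effect size d = 0.45 is small by Cohen's convention (0.2/0.5/0.8).

Threshold: power ≥ 0.80 is conventionally adequate.
Power ≈ 0.82 → the study is adequately powered (power ≥ 0.80).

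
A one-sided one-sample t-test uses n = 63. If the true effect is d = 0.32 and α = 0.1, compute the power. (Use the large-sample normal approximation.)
Power ≈ 0.90

Power calculation (one-sample t-test, normal approximation):
z_β = d · √n - z_α
z_β = 0.32 · √63 - 1.282
z_β = 0.32 · 7.937 - 1.282
z_β = 1.258

Power = Φ(z_β) = Φ(1.258) ≈ 0.896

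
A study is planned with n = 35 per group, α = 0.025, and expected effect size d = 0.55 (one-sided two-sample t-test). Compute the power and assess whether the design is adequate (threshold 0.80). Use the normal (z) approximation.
Power ≈ 0.63; the study is underpowered (power < 0.80)

Power calculation (two-sample t-test, normal approximation):
z_β = d · √(n/2) - z_α
z_β = 0.55 · √(35/2) - 1.960
z_β = 0.55 · 4.183 - 1.960
z_β = 0.341

Power = Φ(z_β) = Φ(0.341) ≈ 0.633

Effect size d = 0.55 is medium by Cohen's convention (0.2/0.5/0.8).

Threshold: power ≥ 0.80 is conventionally adequate.
Power ≈ 0.63 → the study is underpowered (power < 0.80).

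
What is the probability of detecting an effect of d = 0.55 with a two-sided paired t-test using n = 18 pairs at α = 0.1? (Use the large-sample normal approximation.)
Power ≈ 0.75

Power calculation (paired t-test, normal approximation):
z_β = d · √n - z_{α/2}
z_β = 0.55 · √18 - 1.645
z_β = 0.55 · 4.243 - 1.645
z_β = 0.689

Power = Φ(z_β) = Φ(0.689) ≈ 0.754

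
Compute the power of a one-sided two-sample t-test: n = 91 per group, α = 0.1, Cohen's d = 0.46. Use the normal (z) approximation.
Power ≈ 0.97

Power calculation (two-sample t-test, normal approximation):
z_β = d · √(n/2) - z_α
z_β = 0.46 · √(91/2) - 1.282
z_β = 0.46 · 6.745 - 1.282
z_β = 1.821

Power = Φ(z_β) = Φ(1.821) ≈ 0.966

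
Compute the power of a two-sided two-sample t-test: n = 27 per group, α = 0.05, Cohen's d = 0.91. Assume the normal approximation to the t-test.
Power ≈ 0.92

Power calculation (two-sample t-test, normal approximation):
z_β = d · √(n/2) - z_{α/2}
z_β = 0.91 · √(27/2) - 1.960
z_β = 0.91 · 3.674 - 1.960
z_β = 1.384

Power = Φ(z_β) = Φ(1.384) ≈ 0.917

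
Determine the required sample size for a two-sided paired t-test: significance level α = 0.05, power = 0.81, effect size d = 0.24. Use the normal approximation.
n = 140 pairs

Sample size formula (paired t-test, normal approximation):
n = ((z_{α/2} + z_β) / d)²

z_{α/2} = 1.960 (for α = 0.05, two-sided)
z_β = 0.878 (for power = 0.81)
d = 0.24

n = ((1.960 + 0.878) / 0.24)²
n = (11.825)²
n ≈ 139.83
Round up to the next whole number: n = 140 pairs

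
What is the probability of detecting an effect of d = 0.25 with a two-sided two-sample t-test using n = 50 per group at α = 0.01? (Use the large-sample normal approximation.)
Power ≈ 0.09

Power calculation (two-sample t-test, normal approximation):
z_β = d · √(n/2) - z_{α/2}
z_β = 0.25 · √(50/2) - 2.576
z_β = 0.25 · 5.000 - 2.576
z_β = -1.326

Power = Φ(z_β) = Φ(-1.326) ≈ 0.092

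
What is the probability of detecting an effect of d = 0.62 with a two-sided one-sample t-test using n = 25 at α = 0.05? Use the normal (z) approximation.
Power ≈ 0.87

Power calculation (one-sample t-test, normal approximation):
z_β = d · √n - z_{α/2}
z_β = 0.62 · √25 - 1.960
z_β = 0.62 · 5.000 - 1.960
z_β = 1.140

Power = Φ(z_β) = Φ(1.140) ≈ 0.873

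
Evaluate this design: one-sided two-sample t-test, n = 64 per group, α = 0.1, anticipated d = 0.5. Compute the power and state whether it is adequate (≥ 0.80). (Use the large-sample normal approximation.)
Power ≈ 0.94; the study is adequately powered (power ≥ 0.80)

Power calculation (two-sample t-test, normal approximation):
z_β = d · √(n/2) - z_α
z_β = 0.5 · √(64/2) - 1.282
z_β = 0.5 · 5.657 - 1.282
z_β = 1.547

Power = Φ(z_β) = Φ(1.547) ≈ 0.939

Effect size d = 0.5 is medium by Cohen's convention (0.2/0.5/0.8).

Threshold: power ≥ 0.80 is conventionally adequate.
Power ≈ 0.94 → the study is adequately powered (power ≥ 0.80).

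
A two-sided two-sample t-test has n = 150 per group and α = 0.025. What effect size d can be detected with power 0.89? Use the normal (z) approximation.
d ≈ 0.40

Minimum detectable effect (two-sample t-test, normal approximation):
d = (z_{α/2} + z_β) / √(n/2)
d = (2.241 + 1.227) / √(150/2)
d = 3.468 / 8.660
d ≈ 0.40

By Cohen's convention (0.2 small / 0.5 medium / 0.8 large): small effect.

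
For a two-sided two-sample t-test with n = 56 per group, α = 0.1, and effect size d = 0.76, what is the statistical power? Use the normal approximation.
Power ≈ 0.99

Power calculation (two-sample t-test, normal approximation):
z_β = d · √(n/2) - z_{α/2}
z_β = 0.76 · √(56/2) - 1.645
z_β = 0.76 · 5.292 - 1.645
z_β = 2.377

Power = Φ(z_β) = Φ(2.377) ≈ 0.991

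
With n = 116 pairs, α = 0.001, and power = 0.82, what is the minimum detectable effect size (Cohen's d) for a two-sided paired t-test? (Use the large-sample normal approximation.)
d ≈ 0.39

Minimum detectable effect (paired t-test, normal approximation):
d = (z_{α/2} + z_β) / √n
d = (3.291 + 0.915) / √116
d = 4.206 / 10.770
d ≈ 0.39

By Cohen's convention (0.2 small / 0.5 medium / 0.8 large): small effect.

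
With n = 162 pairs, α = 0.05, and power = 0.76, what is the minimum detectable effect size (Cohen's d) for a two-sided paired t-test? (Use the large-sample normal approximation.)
d ≈ 0.21

Minimum detectable effect (paired t-test, normal approximation):
d = (z_{α/2} + z_β) / √n
d = (1.960 + 0.706) / √162
d = 2.666 / 12.728
d ≈ 0.21

By Cohen's convention (0.2 small / 0.5 medium / 0.8 large): small effect.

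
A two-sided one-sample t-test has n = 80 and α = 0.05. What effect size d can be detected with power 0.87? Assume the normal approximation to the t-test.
d ≈ 0.35

Minimum detectable effect (one-sample t-test, normal approximation):
d = (z_{α/2} + z_β) / √n
d = (1.960 + 1.126) / √80
d = 3.086 / 8.944
d ≈ 0.35

By Cohen's convention (0.2 small / 0.5 medium / 0.8 large): small effect.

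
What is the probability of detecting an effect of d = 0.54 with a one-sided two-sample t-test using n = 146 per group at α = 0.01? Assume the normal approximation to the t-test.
Power ≈ 0.99

Power calculation (two-sample t-test, normal approximation):
z_β = d · √(n/2) - z_α
z_β = 0.54 · √(146/2) - 2.326
z_β = 0.54 · 8.544 - 2.326
z_β = 2.287

Power = Φ(z_β) = Φ(2.287) ≈ 0.989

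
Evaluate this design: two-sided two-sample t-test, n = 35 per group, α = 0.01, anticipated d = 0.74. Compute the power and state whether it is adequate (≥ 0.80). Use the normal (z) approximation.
Power ≈ 0.70; the study is underpowered (power < 0.80)

Power calculation (two-sample t-test, normal approximation):
z_β = d · √(n/2) - z_{α/2}
z_β = 0.74 · √(35/2) - 2.576
z_β = 0.74 · 4.183 - 2.576
z_β = 0.520

Power = Φ(z_β) = Φ(0.520) ≈ 0.698

Effect size d = 0.74 is medium by Cohen's convention (0.2/0.5/0.8).

Threshold: power ≥ 0.80 is conventionally adequate.
Power ≈ 0.70 → the study is underpowered (power < 0.80).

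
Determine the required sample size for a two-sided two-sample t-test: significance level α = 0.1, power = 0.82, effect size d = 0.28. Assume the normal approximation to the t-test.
n = 168 per group

Sample size formula (two-sample t-test, normal approximation):
n = 2 · ((z_{α/2} + z_β) / d)²

z_{α/2} = 1.645 (for α = 0.1, two-sided)
z_β = 0.915 (for power = 0.82)
d = 0.28

n = 2 · ((1.645 + 0.915) / 0.28)²
n = 2 · (9.143)²
n ≈ 167.19
Round up to the next whole number: n = 168 per group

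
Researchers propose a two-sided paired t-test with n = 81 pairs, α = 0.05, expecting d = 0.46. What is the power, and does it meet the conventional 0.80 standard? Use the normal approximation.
Power ≈ 0.99; the study is adequately powered (power ≥ 0.80)

Power calculation (paired t-test, normal approximation):
z_β = d · √n - z_{α/2}
z_β = 0.46 · √81 - 1.960
z_β = 0.46 · 9.000 - 1.960
z_β = 2.180

Power = Φ(z_β) = Φ(2.180) ≈ 0.985

Effect size d = 0.46 is small by Cohen's convention (0.2/0.5/0.8).

Threshold: power ≥ 0.80 is conventionally adequate.
Power ≈ 0.99 → the study is adequately powered (power ≥ 0.80).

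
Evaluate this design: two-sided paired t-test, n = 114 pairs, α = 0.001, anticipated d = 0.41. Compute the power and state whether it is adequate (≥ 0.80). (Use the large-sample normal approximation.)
Power ≈ 0.86; the study is adequately powered (power ≥ 0.80)

Power calculation (paired t-test, normal approximation):
z_β = d · √n - z_{α/2}
z_β = 0.41 · √114 - 3.291
z_β = 0.41 · 10.677 - 3.291
z_β = 1.087

Power = Φ(z_β) = Φ(1.087) ≈ 0.861

Effect size d = 0.41 is small by Cohen's convention (0.2/0.5/0.8).

Threshold: power ≥ 0.80 is conventionally adequate.
Power ≈ 0.86 → the study is adequately powered (power ≥ 0.80).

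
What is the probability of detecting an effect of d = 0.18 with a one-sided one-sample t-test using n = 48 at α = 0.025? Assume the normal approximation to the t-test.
Power ≈ 0.24

Power calculation (one-sample t-test, normal approximation):
z_β = d · √n - z_α
z_β = 0.18 · √48 - 1.960
z_β = 0.18 · 6.928 - 1.960
z_β = -0.713

Power = Φ(z_β) = Φ(-0.713) ≈ 0.238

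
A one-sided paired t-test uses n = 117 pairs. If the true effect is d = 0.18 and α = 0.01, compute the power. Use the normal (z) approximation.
Power ≈ 0.35

Power calculation (paired t-test, normal approximation):
z_β = d · √n - z_α
z_β = 0.18 · √117 - 2.326
z_β = 0.18 · 10.817 - 2.326
z_β = -0.379

Power = Φ(z_β) = Φ(-0.379) ≈ 0.352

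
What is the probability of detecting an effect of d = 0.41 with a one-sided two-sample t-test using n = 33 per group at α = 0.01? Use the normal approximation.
Power ≈ 0.25

Power calculation (two-sample t-test, normal approximation):
z_β = d · √(n/2) - z_α
z_β = 0.41 · √(33/2) - 2.326
z_β = 0.41 · 4.062 - 2.326
z_β = -0.661

Power = Φ(z_β) = Φ(-0.661) ≈ 0.254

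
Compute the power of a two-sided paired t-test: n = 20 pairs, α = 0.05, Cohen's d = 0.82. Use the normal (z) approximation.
Power ≈ 0.96

Power calculation (paired t-test, normal approximation):
z_β = d · √n - z_{α/2}
z_β = 0.82 · √20 - 1.960
z_β = 0.82 · 4.472 - 1.960
z_β = 1.707

Power = Φ(z_β) = Φ(1.707) ≈ 0.956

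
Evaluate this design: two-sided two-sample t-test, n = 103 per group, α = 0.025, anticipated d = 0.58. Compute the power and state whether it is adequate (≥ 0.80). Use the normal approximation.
Power ≈ 0.97; the study is adequately powered (power ≥ 0.80)

Power calculation (two-sample t-test, normal approximation):
z_β = d · √(n/2) - z_{α/2}
z_β = 0.58 · √(103/2) - 2.241
z_β = 0.58 · 7.176 - 2.241
z_β = 1.921

Power = Φ(z_β) = Φ(1.921) ≈ 0.973

Effect size d = 0.58 is medium by Cohen's convention (0.2/0.5/0.8).

Threshold: power ≥ 0.80 is conventionally adequate.
Power ≈ 0.97 → the study is adequately powered (power ≥ 0.80).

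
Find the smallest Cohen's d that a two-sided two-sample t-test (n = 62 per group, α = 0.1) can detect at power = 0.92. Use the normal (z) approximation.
d ≈ 0.55

Minimum detectable effect (two-sample t-test, normal approximation):
d = (z_{α/2} + z_β) / √(n/2)
d = (1.645 + 1.405) / √(62/2)
d = 3.050 / 5.568
d ≈ 0.55

By Cohen's convention (0.2 small / 0.5 medium / 0.8 large): medium effect.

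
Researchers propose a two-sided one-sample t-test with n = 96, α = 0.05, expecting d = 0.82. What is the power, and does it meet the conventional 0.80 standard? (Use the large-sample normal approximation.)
Power ≈ 1.00; the study is adequately powered (power ≥ 0.80)

Power calculation (one-sample t-test, normal approximation):
z_β = d · √n - z_{α/2}
z_β = 0.82 · √96 - 1.960
z_β = 0.82 · 9.798 - 1.960
z_β = 6.074

Power = Φ(z_β) = Φ(6.074) ≈ 1.000

Effect size d = 0.82 is large by Cohen's convention (0.2/0.5/0.8).

Threshold: power ≥ 0.80 is conventionally adequate.
Power ≈ 1.00 → the study is adequately powered (power ≥ 0.80).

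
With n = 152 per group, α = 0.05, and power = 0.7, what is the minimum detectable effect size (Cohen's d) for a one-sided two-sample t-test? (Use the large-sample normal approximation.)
d ≈ 0.25

Minimum detectable effect (two-sample t-test, normal approximation):
d = (z_α + z_β) / √(n/2)
d = (1.645 + 0.524) / √(152/2)
d = 2.169 / 8.718
d ≈ 0.25

By Cohen's convention (0.2 small / 0.5 medium / 0.8 large): small effect.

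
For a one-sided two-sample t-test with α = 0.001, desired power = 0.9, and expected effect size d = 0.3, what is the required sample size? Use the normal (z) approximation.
n = 425 per group

Sample size formula (two-sample t-test, normal approximation):
n = 2 · ((z_α + z_β) / d)²

z_α = 3.090 (for α = 0.001, one-sided)
z_β = 1.282 (for power = 0.9)
d = 0.3

n = 2 · ((3.090 + 1.282) / 0.3)²
n = 2 · (14.573)²
n ≈ 424.74
Round up to the next whole number: n = 425 per group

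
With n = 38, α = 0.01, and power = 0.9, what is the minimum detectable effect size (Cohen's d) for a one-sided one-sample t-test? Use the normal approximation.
d ≈ 0.59

Minimum detectable effect (one-sample t-test, normal approximation):
d = (z_α + z_β) / √n
d = (2.326 + 1.282) / √38
d = 3.608 / 6.164
d ≈ 0.59

By Cohen's convention (0.2 small / 0.5 medium / 0.8 large): medium effect.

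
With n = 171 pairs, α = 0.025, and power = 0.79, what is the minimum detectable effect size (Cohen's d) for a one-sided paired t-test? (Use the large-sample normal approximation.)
d ≈ 0.21

Minimum detectable effect (paired t-test, normal approximation):
d = (z_α + z_β) / √n
d = (1.960 + 0.806) / √171
d = 2.766 / 13.077
d ≈ 0.21

By Cohen's convention (0.2 small / 0.5 medium / 0.8 large): small effect.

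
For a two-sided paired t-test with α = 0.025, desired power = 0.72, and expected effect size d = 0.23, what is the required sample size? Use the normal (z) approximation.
n = 151 pairs

Sample size formula (paired t-test, normal approximation):
n = ((z_{α/2} + z_β) / d)²

z_{α/2} = 2.241 (for α = 0.025, two-sided)
z_β = 0.583 (for power = 0.72)
d = 0.23

n = ((2.241 + 0.583) / 0.23)²
n = (12.278)²
n ≈ 150.75
Round up to the next whole number: n = 151 pairs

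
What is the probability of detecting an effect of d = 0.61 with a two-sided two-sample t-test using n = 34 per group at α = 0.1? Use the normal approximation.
Power ≈ 0.81

Power calculation (two-sample t-test, normal approximation):
z_β = d · √(n/2) - z_{α/2}
z_β = 0.61 · √(34/2) - 1.645
z_β = 0.61 · 4.123 - 1.645
z_β = 0.870

Power = Φ(z_β) = Φ(0.870) ≈ 0.808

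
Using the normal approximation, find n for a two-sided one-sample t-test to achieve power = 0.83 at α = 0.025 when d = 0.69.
n = 22

Sample size formula (one-sample t-test, normal approximation):
n = ((z_{α/2} + z_β) / d)²

z_{α/2} = 2.241 (for α = 0.025, two-sided)
z_β = 0.954 (for power = 0.83)
d = 0.69

n = ((2.241 + 0.954) / 0.69)²
n = (4.630)²
n ≈ 21.44
Round up to the next whole number: n = 22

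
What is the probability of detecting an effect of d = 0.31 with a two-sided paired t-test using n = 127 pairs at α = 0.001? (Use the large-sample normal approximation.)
Power ≈ 0.58

Power calculation (paired t-test, normal approximation):
z_β = d · √n - z_{α/2}
z_β = 0.31 · √127 - 3.291
z_β = 0.31 · 11.269 - 3.291
z_β = 0.203

Power = Φ(z_β) = Φ(0.203) ≈ 0.580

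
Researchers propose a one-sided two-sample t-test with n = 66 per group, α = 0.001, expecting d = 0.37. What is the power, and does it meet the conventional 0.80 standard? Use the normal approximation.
Power ≈ 0.17; the study is underpowered (power < 0.80)

Power calculation (two-sample t-test, normal approximation):
z_β = d · √(n/2) - z_α
z_β = 0.37 · √(66/2) - 3.090
z_β = 0.37 · 5.745 - 3.090
z_β = -0.965

Power = Φ(z_β) = Φ(-0.965) ≈ 0.167

Effect size d = 0.37 is small by Cohen's convention (0.2/0.5/0.8).

Threshold: power ≥ 0.80 is conventionally adequate.
Power ≈ 0.17 → the study is underpowered (power < 0.80).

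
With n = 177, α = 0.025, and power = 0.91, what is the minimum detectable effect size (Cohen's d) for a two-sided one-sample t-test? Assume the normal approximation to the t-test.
d ≈ 0.27

Minimum detectable effect (one-sample t-test, normal approximation):
d = (z_{α/2} + z_β) / √n
d = (2.241 + 1.341) / √177
d = 3.582 / 13.304
d ≈ 0.27

By Cohen's convention (0.2 small / 0.5 medium / 0.8 large): small effect.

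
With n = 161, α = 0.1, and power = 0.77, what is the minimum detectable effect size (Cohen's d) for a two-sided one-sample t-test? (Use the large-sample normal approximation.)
d ≈ 0.19

Minimum detectable effect (one-sample t-test, normal approximation):
d = (z_{α/2} + z_β) / √n
d = (1.645 + 0.739) / √161
d = 2.384 / 12.689
d ≈ 0.19

By Cohen's convention (0.2 small / 0.5 medium / 0.8 large): very small effect.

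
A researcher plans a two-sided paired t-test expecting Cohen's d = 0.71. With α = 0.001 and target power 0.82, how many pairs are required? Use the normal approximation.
n = 36 pairs

Sample size formula (paired t-test, normal approximation):
n = ((z_{α/2} + z_β) / d)²

z_{α/2} = 3.291 (for α = 0.001, two-sided)
z_β = 0.915 (for power = 0.82)
d = 0.71

n = ((3.291 + 0.915) / 0.71)²
n = (5.924)²
n ≈ 35.09
Round up to the next whole number: n = 36 pairs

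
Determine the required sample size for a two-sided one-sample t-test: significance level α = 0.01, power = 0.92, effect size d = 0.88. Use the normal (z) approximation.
n = 21

Sample size formula (one-sample t-test, normal approximation):
n = ((z_{α/2} + z_β) / d)²

z_{α/2} = 2.576 (for α = 0.01, two-sided)
z_β = 1.405 (for power = 0.92)
d = 0.88

n = ((2.576 + 1.405) / 0.88)²
n = (4.524)²
n ≈ 20.47
Round up to the next whole number: n = 21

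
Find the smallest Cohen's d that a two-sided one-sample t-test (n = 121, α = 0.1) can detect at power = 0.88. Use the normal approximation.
d ≈ 0.26

Minimum detectable effect (one-sample t-test, normal approximation):
d = (z_{α/2} + z_β) / √n
d = (1.645 + 1.175) / √121
d = 2.820 / 11.000
d ≈ 0.26

By Cohen's convention (0.2 small / 0.5 medium / 0.8 large): small effect.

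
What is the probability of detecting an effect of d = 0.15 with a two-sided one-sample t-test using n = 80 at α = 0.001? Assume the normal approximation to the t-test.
Power ≈ 0.03

Power calculation (one-sample t-test, normal approximation):
z_β = d · √n - z_{α/2}
z_β = 0.15 · √80 - 3.291
z_β = 0.15 · 8.944 - 3.291
z_β = -1.949

Power = Φ(z_β) = Φ(-1.949) ≈ 0.026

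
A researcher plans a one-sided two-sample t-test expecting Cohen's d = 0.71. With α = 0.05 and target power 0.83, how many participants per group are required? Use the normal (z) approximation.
n = 27 per group

Sample size formula (two-sample t-test, normal approximation):
n = 2 · ((z_α + z_β) / d)²

z_α = 1.645 (for α = 0.05, one-sided)
z_β = 0.954 (for power = 0.83)
d = 0.71

n = 2 · ((1.645 + 0.954) / 0.71)²
n = 2 · (3.661)²
n ≈ 26.81
Round up to the next whole number: n = 27 per group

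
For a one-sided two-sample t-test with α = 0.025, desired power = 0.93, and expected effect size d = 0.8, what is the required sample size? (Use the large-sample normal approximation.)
n = 37 per group

Sample size formula (two-sample t-test, normal approximation):
n = 2 · ((z_α + z_β) / d)²

z_α = 1.960 (for α = 0.025, one-sided)
z_β = 1.476 (for power = 0.93)
d = 0.8

n = 2 · ((1.960 + 1.476) / 0.8)²
n = 2 · (4.295)²
n ≈ 36.89
Round up to the next whole number: n = 37 per group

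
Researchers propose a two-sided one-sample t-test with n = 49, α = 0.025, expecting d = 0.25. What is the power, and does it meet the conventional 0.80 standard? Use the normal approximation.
Power ≈ 0.31; the study is underpowered (power < 0.80)

Power calculation (one-sample t-test, normal approximation):
z_β = d · √n - z_{α/2}
z_β = 0.25 · √49 - 2.241
z_β = 0.25 · 7.000 - 2.241
z_β = -0.491

Power = Φ(z_β) = Φ(-0.491) ≈ 0.312

Effect size d = 0.25 is small by Cohen's convention (0.2/0.5/0.8).

Threshold: power ≥ 0.80 is conventionally adequate.
Power ≈ 0.31 → the study is underpowered (power < 0.80).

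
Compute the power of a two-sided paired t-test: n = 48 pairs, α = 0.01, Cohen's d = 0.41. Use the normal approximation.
Power ≈ 0.60

Power calculation (paired t-test, normal approximation):
z_β = d · √n - z_{α/2}
z_β = 0.41 · √48 - 2.576
z_β = 0.41 · 6.928 - 2.576
z_β = 0.265

Power = Φ(z_β) = Φ(0.265) ≈ 0.604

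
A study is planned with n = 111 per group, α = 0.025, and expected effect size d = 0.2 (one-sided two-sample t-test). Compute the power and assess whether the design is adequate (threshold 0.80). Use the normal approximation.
Power ≈ 0.32; the study is underpowered (power < 0.80)

Power calculation (two-sample t-test, normal approximation):
z_β = d · √(n/2) - z_α
z_β = 0.2 · √(111/2) - 1.960
z_β = 0.2 · 7.450 - 1.960
z_β = -0.470

Power = Φ(z_β) = Φ(-0.470) ≈ 0.319

Effect size d = 0.2 is small by Cohen's convention (0.2/0.5/0.8).

Threshold: power ≥ 0.80 is conventionally adequate.
Power ≈ 0.32 → the study is underpowered (power < 0.80).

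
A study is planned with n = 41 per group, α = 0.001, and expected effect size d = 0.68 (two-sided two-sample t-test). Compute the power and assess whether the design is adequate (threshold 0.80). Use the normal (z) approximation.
Power ≈ 0.42; the study is underpowered (power < 0.80)

Power calculation (two-sample t-test, normal approximation):
z_β = d · √(n/2) - z_{α/2}
z_β = 0.68 · √(41/2) - 3.291
z_β = 0.68 · 4.528 - 3.291
z_β = -0.212

Power = Φ(z_β) = Φ(-0.212) ≈ 0.416

Effect size d = 0.68 is medium by Cohen's convention (0.2/0.5/0.8).

Threshold: power ≥ 0.80 is conventionally adequate.
Power ≈ 0.42 → the study is underpowered (power < 0.80).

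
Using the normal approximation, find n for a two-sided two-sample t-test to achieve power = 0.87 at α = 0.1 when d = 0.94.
n = 18 per group

Sample size formula (two-sample t-test, normal approximation):
n = 2 · ((z_{α/2} + z_β) / d)²

z_{α/2} = 1.645 (for α = 0.1, two-sided)
z_β = 1.126 (for power = 0.87)
d = 0.94

n = 2 · ((1.645 + 1.126) / 0.94)²
n = 2 · (2.948)²
n ≈ 17.38
Round up to the next whole number: n = 18 per group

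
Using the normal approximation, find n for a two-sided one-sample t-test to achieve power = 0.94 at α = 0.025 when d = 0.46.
n = 69

Sample size formula (one-sample t-test, normal approximation):
n = ((z_{α/2} + z_β) / d)²

z_{α/2} = 2.241 (for α = 0.025, two-sided)
z_β = 1.555 (for power = 0.94)
d = 0.46

n = ((2.241 + 1.555) / 0.46)²
n = (8.252)²
n ≈ 68.10
Round up to the next whole number: n = 69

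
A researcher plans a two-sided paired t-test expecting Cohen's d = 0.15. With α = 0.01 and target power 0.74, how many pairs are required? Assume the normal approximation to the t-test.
n = 461 pairs

Sample size formula (paired t-test, normal approximation):
n = ((z_{α/2} + z_β) / d)²

z_{α/2} = 2.576 (for α = 0.01, two-sided)
z_β = 0.643 (for power = 0.74)
d = 0.15

n = ((2.576 + 0.643) / 0.15)²
n = (21.460)²
n ≈ 460.53
Round up to the next whole number: n = 461 pairs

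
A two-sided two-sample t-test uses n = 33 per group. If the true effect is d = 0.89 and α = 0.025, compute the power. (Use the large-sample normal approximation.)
Power ≈ 0.92

Power calculation (two-sample t-test, normal approximation):
z_β = d · √(n/2) - z_{α/2}
z_β = 0.89 · √(33/2) - 2.241
z_β = 0.89 · 4.062 - 2.241
z_β = 1.374

Power = Φ(z_β) = Φ(1.374) ≈ 0.915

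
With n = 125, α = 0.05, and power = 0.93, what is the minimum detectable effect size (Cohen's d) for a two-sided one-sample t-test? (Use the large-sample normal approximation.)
d ≈ 0.31

Minimum detectable effect (one-sample t-test, normal approximation):
d = (z_{α/2} + z_β) / √n
d = (1.960 + 1.476) / √125
d = 3.436 / 11.180
d ≈ 0.31

By Cohen's convention (0.2 small / 0.5 medium / 0.8 large): small effect.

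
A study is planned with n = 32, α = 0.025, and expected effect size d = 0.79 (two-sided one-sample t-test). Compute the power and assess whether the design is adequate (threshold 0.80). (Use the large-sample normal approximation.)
Power ≈ 0.99; the study is adequately powered (power ≥ 0.80)

Power calculation (one-sample t-test, normal approximation):
z_β = d · √n - z_{α/2}
z_β = 0.79 · √32 - 2.241
z_β = 0.79 · 5.657 - 2.241
z_β = 2.228

Power = Φ(z_β) = Φ(2.228) ≈ 0.987

Effect size d = 0.79 is medium by Cohen's convention (0.2/0.5/0.8).

Threshold: power ≥ 0.80 is conventionally adequate.
Power ≈ 0.99 → the study is adequately powered (power ≥ 0.80).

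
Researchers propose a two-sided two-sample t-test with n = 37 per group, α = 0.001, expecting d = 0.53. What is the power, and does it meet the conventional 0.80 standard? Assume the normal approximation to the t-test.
Power ≈ 0.16; the study is underpowered (power < 0.80)

Power calculation (two-sample t-test, normal approximation):
z_β = d · √(n/2) - z_{α/2}
z_β = 0.53 · √(37/2) - 3.291
z_β = 0.53 · 4.301 - 3.291
z_β = -1.011

Power = Φ(z_β) = Φ(-1.011) ≈ 0.156

Effect size d = 0.53 is medium by Cohen's convention (0.2/0.5/0.8).

Threshold: power ≥ 0.80 is conventionally adequate.
Power ≈ 0.16 → the study is underpowered (power < 0.80).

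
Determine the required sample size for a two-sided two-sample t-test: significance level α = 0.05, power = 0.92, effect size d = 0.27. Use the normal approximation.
n = 311 per group

Sample size formula (two-sample t-test, normal approximation):
n = 2 · ((z_{α/2} + z_β) / d)²

z_{α/2} = 1.960 (for α = 0.05, two-sided)
z_β = 1.405 (for power = 0.92)
d = 0.27

n = 2 · ((1.960 + 1.405) / 0.27)²
n = 2 · (12.463)²
n ≈ 310.65
Round up to the next whole number: n = 311 per group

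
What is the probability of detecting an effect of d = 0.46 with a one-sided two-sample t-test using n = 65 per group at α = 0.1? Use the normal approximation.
Power ≈ 0.91

Power calculation (two-sample t-test, normal approximation):
z_β = d · √(n/2) - z_α
z_β = 0.46 · √(65/2) - 1.282
z_β = 0.46 · 5.701 - 1.282
z_β = 1.341

Power = Φ(z_β) = Φ(1.341) ≈ 0.910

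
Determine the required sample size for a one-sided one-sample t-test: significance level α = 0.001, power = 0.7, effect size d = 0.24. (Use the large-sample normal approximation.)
n = 227

Sample size formula (one-sample t-test, normal approximation):
n = ((z_α + z_β) / d)²

z_α = 3.090 (for α = 0.001, one-sided)
z_β = 0.524 (for power = 0.7)
d = 0.24

n = ((3.090 + 0.524) / 0.24)²
n = (15.058)²
n ≈ 226.74
Round up to the next whole number: n = 227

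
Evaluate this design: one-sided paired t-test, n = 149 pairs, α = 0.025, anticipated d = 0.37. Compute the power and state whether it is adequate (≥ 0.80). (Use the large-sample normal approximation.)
Power ≈ 0.99; the study is adequately powered (power ≥ 0.80)

Power calculation (paired t-test, normal approximation):
z_β = d · √n - z_α
z_β = 0.37 · √149 - 1.960
z_β = 0.37 · 12.207 - 1.960
z_β = 2.556

Power = Φ(z_β) = Φ(2.556) ≈ 0.995

Effect size d = 0.37 is small by Cohen's convention (0.2/0.5/0.8).

Threshold: power ≥ 0.80 is conventionally adequate.
Power ≈ 0.99 → the study is adequately powered (power ≥ 0.80).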